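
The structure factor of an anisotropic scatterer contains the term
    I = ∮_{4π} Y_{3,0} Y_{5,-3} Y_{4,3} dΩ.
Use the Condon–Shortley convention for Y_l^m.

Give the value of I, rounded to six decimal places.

Rules hold: Σm=0, L=12 even, 2≤4≤8.
N = 7·11·9 = 693
Δ = 4!·2!·6!/13! = 1/180180
Racah Σ t=1..3: t=1:−1/576 t=2:+1/144 t=3:−1/576 = 1/288
⇒ 3j(3 5 4; 0 0 0)² = 20/1001, sgn +1
Racah Σ t=1..2: t=1:−1/1440 t=2:+1/2880 = -1/2880
⇒ 3j(3 5 4; 0 -3 3)² = 7/715, sgn +1
4πI² = N·(3j₀)²·(3jₘ)² = 252/1859
I = +1·√(0.135557/4π) = 0.10386175

0.103862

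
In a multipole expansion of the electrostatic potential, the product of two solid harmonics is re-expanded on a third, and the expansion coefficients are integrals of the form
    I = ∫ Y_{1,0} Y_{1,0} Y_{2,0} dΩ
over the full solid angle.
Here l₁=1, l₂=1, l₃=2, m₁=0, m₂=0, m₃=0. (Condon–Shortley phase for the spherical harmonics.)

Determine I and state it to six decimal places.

0.252313

m-sum 0 ✓  L=4 even ✓  0≤2≤2 ✓
Π(2lᵢ+1) = 3×3×5 = 45
triangle coeff Δ(1,1,2) = 1/30
Σ_t [0,0]: t=0:+1/1 = 1/1
(3j)²=2/15 [(1 1 2; 0 0 0)], sign=+1
(m-triple is (0,0,0) — same symbol as above.)
⇒ 4πI² = 4/5
I = (+1)√(4/5/(4π)) = 0.25231325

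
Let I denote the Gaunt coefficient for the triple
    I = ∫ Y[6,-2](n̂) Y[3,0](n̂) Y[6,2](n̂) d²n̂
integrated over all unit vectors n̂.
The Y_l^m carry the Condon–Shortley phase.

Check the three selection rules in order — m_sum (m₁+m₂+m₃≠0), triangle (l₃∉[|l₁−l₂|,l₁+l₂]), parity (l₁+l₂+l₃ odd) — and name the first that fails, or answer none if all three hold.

Σmᵢ = 0  ✓
l₃∈[|l₁−l₂|,l₁+l₂]=[3,9], have l₃=6  ✓
Σlᵢ = 15 ⇒ odd  ✗

parity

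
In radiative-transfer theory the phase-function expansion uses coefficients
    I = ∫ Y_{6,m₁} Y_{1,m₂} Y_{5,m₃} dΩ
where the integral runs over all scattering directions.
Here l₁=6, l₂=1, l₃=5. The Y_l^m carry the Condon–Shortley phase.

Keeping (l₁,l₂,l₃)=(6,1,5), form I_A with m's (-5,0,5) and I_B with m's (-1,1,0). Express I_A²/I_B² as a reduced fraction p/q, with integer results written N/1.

Same 6,1,5: normalisation and zero-m 3j drop out of the ratio.
A: Δ: 2! 10! 0! / 13! → 1/858; sum: t=1:−1/3628800 = -1/3628800; 3j²(6 1 5; -5 0 5) = Δ·Π!·Σ² = 1/78  (sign -1)
B: Δ: 2! 10! 0! / 13! → 1/858; sum: t=2:+1/28800 = 1/28800; 3j²(6 1 5; -1 1 0) = Δ·Π!·Σ² = 7/286  (sign -1)
I_A²/I_B² = (1/78)/(7/286) = 11/21

11/21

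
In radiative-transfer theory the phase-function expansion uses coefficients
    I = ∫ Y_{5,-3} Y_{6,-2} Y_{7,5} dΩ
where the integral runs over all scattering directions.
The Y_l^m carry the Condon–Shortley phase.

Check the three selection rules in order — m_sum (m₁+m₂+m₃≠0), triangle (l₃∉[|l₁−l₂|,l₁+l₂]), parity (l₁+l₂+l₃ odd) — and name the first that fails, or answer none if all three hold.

none

azimuthal sum: -3 − 2 + 5 = 0  ✓
1 ≤ 7 ≤ 11 (triangle on l)  ✓
L = 5 + 6 + 7 = 18 (even)  ✓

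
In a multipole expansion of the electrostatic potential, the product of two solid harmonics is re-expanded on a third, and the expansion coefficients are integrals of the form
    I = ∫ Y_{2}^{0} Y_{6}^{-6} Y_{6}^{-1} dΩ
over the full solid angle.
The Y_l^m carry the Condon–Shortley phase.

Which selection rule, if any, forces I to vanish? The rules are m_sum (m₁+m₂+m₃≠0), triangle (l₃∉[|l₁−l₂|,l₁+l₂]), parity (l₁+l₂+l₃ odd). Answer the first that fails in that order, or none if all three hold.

m₁+m₂+m₃ = 0 − 6 − 1 = -7  ✗
triangle: |2−6|=4 ≤ l₃=6 ≤ 2+6=8
parity: l₁+l₂+l₃ = 14 is even

m_sum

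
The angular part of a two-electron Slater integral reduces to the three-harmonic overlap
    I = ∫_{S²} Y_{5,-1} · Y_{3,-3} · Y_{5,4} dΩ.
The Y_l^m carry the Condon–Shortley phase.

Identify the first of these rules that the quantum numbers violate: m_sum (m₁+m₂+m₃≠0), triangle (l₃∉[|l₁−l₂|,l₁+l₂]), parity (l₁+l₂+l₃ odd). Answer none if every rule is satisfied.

m₁+m₂+m₃ = -1 − 3 + 4 = 0  ✓
triangle: |5−3|=2 ≤ l₃=5 ≤ 5+3=8  ✓
parity: l₁+l₂+l₃ = 13 is odd  ✗

parity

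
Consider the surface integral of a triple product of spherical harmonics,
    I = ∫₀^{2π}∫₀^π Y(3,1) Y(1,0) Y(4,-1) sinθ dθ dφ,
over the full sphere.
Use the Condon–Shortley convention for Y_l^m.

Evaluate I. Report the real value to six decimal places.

Rules hold: Σm=0, L=8 even, 2≤4≤4.
N = 7·3·9 = 189
Δ = 0!·6!·2!/9! = 1/252
Racah Σ t=0..0: t=0:+1/36 = 1/36
⇒ 3j(3 1 4; 0 0 0)² = 4/63, sgn +1
Racah Σ t=0..0: t=0:+1/48 = 1/48
⇒ 3j(3 1 4; 1 0 -1)² = 5/84, sgn -1
4πI² = N·(3j₀)²·(3jₘ)² = 5/7
I = -1·√(0.714286/4π) = -0.23841361

-0.238414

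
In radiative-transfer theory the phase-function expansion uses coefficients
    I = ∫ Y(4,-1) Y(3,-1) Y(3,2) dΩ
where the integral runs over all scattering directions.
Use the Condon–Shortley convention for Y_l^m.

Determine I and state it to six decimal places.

Checks pass: Σm=0; 10 even; l₃=3∈[1,7].
(2·4+1)(2·3+1)(2·3+1) = 441
Δ: 4! 4! 2! / 11! → 1/34650
sum: t=1:−1/72 t=2:+1/16 t=3:−1/72 = 5/144
3j²(4 3 3; 0 0 0) = Δ·Π!·Σ² = 2/77  (sign -1)
sum: t=1:−1/144 t=2:+1/48 = 1/72
3j²(4 3 3; -1 -1 2) = Δ·Π!·Σ² = 16/693  (sign -1)
combine: 4πI² = 441·2/77·16/693 = 32/121
take √, sign +1: I = 0.14506992

0.145070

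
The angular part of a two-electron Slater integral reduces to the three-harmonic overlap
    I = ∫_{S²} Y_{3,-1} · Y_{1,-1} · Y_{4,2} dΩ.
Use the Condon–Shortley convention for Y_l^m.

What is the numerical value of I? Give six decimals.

0.238414

Rules hold: Σm=0, L=8 even, 2≤4≤4.
N = 7·3·9 = 189
Δ = 0!·6!·2!/9! = 1/252
Racah Σ t=0..0: t=0:+1/36 = 1/36
⇒ 3j(3 1 4; 0 0 0)² = 4/63, sgn +1
Racah Σ t=0..0: t=0:+1/96 = 1/96
⇒ 3j(3 1 4; -1 -1 2)² = 5/84, sgn +1
4πI² = N·(3j₀)²·(3jₘ)² = 5/7
I = +1·√(0.714286/4π) = 0.23841361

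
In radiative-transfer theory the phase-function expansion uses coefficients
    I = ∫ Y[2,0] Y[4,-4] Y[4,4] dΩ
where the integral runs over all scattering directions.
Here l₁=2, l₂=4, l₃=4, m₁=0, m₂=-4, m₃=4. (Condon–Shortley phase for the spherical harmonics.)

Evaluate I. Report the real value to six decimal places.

-0.229376

m-sum 0 ✓  L=10 even ✓  2≤4≤6 ✓
Π(2lᵢ+1) = 5×9×9 = 405
triangle coeff Δ(2,4,4) = 1/13860
Σ_t [0,2]: t=0:+1/192 t=1:−1/36 t=2:+1/192 = -5/288
(3j)²=20/693 [(2 4 4; 0 0 0)], sign=-1
Σ_t [0,0]: t=0:+1/2880 = 1/2880
(3j)²=28/495 [(2 4 4; 0 -4 4)], sign=+1
⇒ 4πI² = 80/121
I = (-1)√(80/121/(4π)) = -0.22937568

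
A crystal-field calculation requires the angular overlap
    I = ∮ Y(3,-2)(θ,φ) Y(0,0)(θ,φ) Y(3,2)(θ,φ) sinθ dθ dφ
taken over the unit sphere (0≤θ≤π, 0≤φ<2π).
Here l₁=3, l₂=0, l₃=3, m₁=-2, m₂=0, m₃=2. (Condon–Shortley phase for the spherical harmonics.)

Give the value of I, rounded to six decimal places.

0.282095

m-sum 0 ✓  L=6 even ✓  3≤3≤3 ✓
Π(2lᵢ+1) = 7×1×7 = 49
triangle coeff Δ(3,0,3) = 1/7
Σ_t [0,0]: t=0:+1/36 = 1/36
(3j)²=1/7 [(3 0 3; 0 0 0)], sign=-1
Σ_t [0,0]: t=0:+1/120 = 1/120
(3j)²=1/7 [(3 0 3; -2 0 2)], sign=-1
⇒ 4πI² = 1/1
I = (+1)√(1/1/(4π)) = 0.28209479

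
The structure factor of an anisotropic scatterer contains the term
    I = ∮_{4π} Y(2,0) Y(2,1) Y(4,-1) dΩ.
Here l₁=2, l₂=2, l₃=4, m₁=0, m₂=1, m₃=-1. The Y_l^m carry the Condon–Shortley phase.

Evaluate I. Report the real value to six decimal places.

-0.220728

Checks pass: Σm=0; 8 even; l₃=4∈[0,4].
(2·2+1)(2·2+1)(2·4+1) = 225
Δ: 0! 4! 4! / 9! → 1/630
sum: t=0:+1/16 = 1/16
3j²(2 2 4; 0 0 0) = Δ·Π!·Σ² = 2/35  (sign +1)
sum: t=0:+1/24 = 1/24
3j²(2 2 4; 0 1 -1) = Δ·Π!·Σ² = 1/21  (sign -1)
combine: 4πI² = 225·2/35·1/21 = 30/49
take √, sign -1: I = -0.22072812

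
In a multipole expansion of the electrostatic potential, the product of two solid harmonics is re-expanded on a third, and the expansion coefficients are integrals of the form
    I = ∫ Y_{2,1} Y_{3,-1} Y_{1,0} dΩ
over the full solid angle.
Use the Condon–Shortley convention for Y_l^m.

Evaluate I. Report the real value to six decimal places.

-0.233597

Checks pass: Σm=0; 6 even; l₃=1∈[1,5].
(2·2+1)(2·3+1)(2·1+1) = 105
Δ: 4! 0! 2! / 7! → 1/105
sum: t=2:+1/4 = 1/4
3j²(2 3 1; 0 0 0) = Δ·Π!·Σ² = 3/35  (sign -1)
sum: t=1:−1/6 = -1/6
3j²(2 3 1; 1 -1 0) = Δ·Π!·Σ² = 8/105  (sign +1)
combine: 4πI² = 105·3/35·8/105 = 24/35
take √, sign -1: I = -0.23359668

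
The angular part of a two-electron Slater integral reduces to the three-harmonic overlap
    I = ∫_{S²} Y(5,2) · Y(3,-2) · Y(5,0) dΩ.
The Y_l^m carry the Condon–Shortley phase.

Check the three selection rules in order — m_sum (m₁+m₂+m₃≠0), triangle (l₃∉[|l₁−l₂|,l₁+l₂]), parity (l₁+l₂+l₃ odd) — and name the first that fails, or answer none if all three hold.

parity

azimuthal sum: 2 − 2 + 0 = 0  ✓
2 ≤ 5 ≤ 8 (triangle on l)  ✓
L = 5 + 3 + 5 = 13 (odd)  ✗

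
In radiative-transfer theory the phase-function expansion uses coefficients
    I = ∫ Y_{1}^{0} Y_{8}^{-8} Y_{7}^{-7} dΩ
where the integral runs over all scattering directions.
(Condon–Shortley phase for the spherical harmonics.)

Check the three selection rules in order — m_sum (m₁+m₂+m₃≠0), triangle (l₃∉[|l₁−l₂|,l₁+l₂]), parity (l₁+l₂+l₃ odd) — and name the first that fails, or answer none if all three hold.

azimuthal sum: 0 − 8 − 7 = -15  ✗
7 ≤ 7 ≤ 9 (triangle on l)
L = 1 + 8 + 7 = 16 (even)

m_sum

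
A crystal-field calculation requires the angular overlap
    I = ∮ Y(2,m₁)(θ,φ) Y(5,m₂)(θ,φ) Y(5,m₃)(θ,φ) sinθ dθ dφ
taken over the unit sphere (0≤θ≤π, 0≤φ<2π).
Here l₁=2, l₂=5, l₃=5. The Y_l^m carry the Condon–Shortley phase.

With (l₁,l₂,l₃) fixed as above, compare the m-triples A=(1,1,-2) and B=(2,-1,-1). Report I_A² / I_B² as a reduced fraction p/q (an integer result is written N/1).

7/25

l's match ⇒ only the (l;m) 3-j factors differ between A and B.
A: triangle coeff Δ(2,5,5) = 1/38610; Σ_t [0,1]: t=0:+1/2880 t=1:−1/1440 = -1/2880; (3j)²=7/715 [(2 5 5; 1 1 -2)], sign=+1
B: triangle coeff Δ(2,5,5) = 1/38610; Σ_t [0,0]: t=0:+1/2304 = 1/2304; (3j)²=5/143 [(2 5 5; 2 -1 -1)], sign=+1
I_A²/I_B² = (7/715)/(5/143) = 7/25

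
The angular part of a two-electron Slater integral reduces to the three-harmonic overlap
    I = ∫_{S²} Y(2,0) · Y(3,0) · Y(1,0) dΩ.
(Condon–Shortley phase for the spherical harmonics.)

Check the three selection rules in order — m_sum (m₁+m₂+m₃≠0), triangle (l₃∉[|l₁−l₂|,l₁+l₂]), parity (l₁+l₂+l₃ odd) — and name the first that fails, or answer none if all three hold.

none

m₁+m₂+m₃ = 0 + 0 + 0 = 0  ✓
triangle: |2−3|=1 ≤ l₃=1 ≤ 2+3=5  ✓
parity: l₁+l₂+l₃ = 6 is even  ✓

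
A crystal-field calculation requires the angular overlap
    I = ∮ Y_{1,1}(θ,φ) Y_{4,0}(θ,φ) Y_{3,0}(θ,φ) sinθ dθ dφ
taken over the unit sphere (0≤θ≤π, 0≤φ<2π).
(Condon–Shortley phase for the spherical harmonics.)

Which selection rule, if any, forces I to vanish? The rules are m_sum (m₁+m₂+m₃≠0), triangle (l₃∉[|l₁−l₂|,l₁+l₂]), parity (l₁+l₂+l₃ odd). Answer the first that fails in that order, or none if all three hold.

m_sum

m₁+m₂+m₃ = 1 + 0 + 0 = 1  ✗
triangle: |1−4|=3 ≤ l₃=3 ≤ 1+4=5
parity: l₁+l₂+l₃ = 8 is even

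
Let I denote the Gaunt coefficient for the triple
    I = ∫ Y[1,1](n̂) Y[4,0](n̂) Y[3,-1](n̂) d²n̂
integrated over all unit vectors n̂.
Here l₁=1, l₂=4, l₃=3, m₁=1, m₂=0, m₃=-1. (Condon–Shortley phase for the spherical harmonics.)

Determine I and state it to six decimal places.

Rules hold: Σm=0, L=8 even, 3≤3≤5.
N = 3·9·7 = 189
Δ = 2!·0!·6!/9! = 1/252
Racah Σ t=1..1: t=1:−1/36 = -1/36
⇒ 3j(1 4 3; 0 0 0)² = 4/63, sgn +1
Racah Σ t=0..0: t=0:+1/96 = 1/96
⇒ 3j(1 4 3; 1 0 -1)² = 1/42, sgn +1
4πI² = N·(3j₀)²·(3jₘ)² = 2/7
I = +1·√(0.285714/4π) = 0.15078601

0.150786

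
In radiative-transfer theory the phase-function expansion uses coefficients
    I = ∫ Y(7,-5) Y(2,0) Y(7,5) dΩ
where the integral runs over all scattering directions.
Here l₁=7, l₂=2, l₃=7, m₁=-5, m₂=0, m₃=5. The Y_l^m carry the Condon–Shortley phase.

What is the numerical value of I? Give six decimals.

0.054230

Checks pass: Σm=0; 16 even; l₃=7∈[5,9].
(2·7+1)(2·2+1)(2·7+1) = 1125
Δ: 2! 12! 2! / 17! → 1/185640
sum: t=0:+1/2419200 t=1:−1/518400 t=2:+1/2419200 = -1/907200
3j²(7 2 7; 0 0 0) = Δ·Π!·Σ² = 56/3315  (sign +1)
sum: t=0:+1/1916006400 t=1:−1/39916800 t=2:+1/29030400 = 19/1916006400
3j²(7 2 7; -5 0 5) = Δ·Π!·Σ² = 361/185640  (sign +1)
combine: 4πI² = 1125·56/3315·361/185640 = 1805/48841
take √, sign +1: I = 0.05423022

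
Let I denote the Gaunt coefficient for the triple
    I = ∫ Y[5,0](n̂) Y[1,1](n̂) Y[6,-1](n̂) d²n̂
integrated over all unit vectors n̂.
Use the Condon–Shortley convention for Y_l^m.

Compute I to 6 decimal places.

-0.187239

Checks pass: Σm=0; 12 even; l₃=6∈[4,6].
(2·5+1)(2·1+1)(2·6+1) = 429
Δ: 0! 10! 2! / 13! → 1/858
sum: t=0:+1/14400 = 1/14400
3j²(5 1 6; 0 0 0) = Δ·Π!·Σ² = 6/143  (sign +1)
sum: t=0:+1/28800 = 1/28800
3j²(5 1 6; 0 1 -1) = Δ·Π!·Σ² = 7/286  (sign -1)
combine: 4πI² = 429·6/143·7/286 = 63/143
take √, sign -1: I = -0.18723944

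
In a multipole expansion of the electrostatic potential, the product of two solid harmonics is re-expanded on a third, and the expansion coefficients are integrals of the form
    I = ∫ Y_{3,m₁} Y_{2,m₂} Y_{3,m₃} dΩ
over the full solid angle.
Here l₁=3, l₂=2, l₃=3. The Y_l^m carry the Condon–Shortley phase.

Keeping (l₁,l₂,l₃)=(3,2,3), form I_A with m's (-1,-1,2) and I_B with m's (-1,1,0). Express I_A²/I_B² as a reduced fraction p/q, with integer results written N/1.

l's match ⇒ only the (l;m) 3-j factors differ between A and B.
A: triangle coeff Δ(3,2,3) = 1/3780; Σ_t [0,1]: t=0:+1/48 t=1:−1/12 = -1/16; (3j)²=1/28 [(3 2 3; -1 -1 2)], sign=+1
B: triangle coeff Δ(3,2,3) = 1/3780; Σ_t [1,2]: t=1:−1/12 t=2:+1/8 = 1/24; (3j)²=1/210 [(3 2 3; -1 1 0)], sign=-1
I_A²/I_B² = (1/28)/(1/210) = 15/2

15/2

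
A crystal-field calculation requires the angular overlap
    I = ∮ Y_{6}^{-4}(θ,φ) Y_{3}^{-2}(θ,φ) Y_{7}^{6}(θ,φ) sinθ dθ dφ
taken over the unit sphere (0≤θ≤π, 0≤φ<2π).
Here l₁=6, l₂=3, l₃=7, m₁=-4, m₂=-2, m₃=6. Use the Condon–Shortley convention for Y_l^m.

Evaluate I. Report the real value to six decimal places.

m-sum 0 ✓  L=16 even ✓  3≤7≤9 ✓
Π(2lᵢ+1) = 13×7×15 = 1365
triangle coeff Δ(6,3,7) = 1/2042040
Σ_t [0,2]: t=0:+1/207360 t=1:−1/57600 t=2:+1/207360 = -1/129600
(3j)²=168/12155 [(6 3 7; 0 0 0)], sign=+1
Σ_t [0,1]: t=0:+1/43545600 t=1:−1/8709120 = -1/10886400
(3j)²=8/357 [(6 3 7; -4 -2 6)], sign=+1
⇒ 4πI² = 1344/3179
I = (+1)√(1344/3179/(4π)) = 0.18342116

0.183421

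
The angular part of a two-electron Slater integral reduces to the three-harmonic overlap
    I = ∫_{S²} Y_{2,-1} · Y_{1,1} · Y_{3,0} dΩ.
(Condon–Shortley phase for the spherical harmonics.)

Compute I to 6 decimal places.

Checks pass: Σm=0; 6 even; l₃=3∈[1,3].
(2·2+1)(2·1+1)(2·3+1) = 105
Δ: 0! 4! 2! / 7! → 1/105
sum: t=0:+1/4 = 1/4
3j²(2 1 3; 0 0 0) = Δ·Π!·Σ² = 3/35  (sign -1)
sum: t=0:+1/12 = 1/12
3j²(2 1 3; -1 1 0) = Δ·Π!·Σ² = 1/35  (sign -1)
combine: 4πI² = 105·3/35·1/35 = 9/35
take √, sign +1: I = 0.14304817

0.143048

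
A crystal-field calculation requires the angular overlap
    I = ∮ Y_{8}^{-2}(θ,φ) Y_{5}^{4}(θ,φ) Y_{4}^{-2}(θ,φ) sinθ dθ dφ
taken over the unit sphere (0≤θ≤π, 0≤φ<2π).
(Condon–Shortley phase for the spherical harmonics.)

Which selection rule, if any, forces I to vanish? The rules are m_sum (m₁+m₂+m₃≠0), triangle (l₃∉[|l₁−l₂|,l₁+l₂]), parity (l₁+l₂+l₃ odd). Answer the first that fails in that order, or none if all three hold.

parity

azimuthal sum: -2 + 4 − 2 = 0  ✓
3 ≤ 4 ≤ 13 (triangle on l)  ✓
L = 8 + 5 + 4 = 17 (odd)  ✗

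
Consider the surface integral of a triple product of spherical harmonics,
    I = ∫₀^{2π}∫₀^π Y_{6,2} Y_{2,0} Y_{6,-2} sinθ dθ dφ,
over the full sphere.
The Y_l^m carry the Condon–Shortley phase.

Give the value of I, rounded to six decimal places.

0.114688

m-sum 0 ✓  L=14 even ✓  4≤6≤8 ✓
Π(2lᵢ+1) = 13×5×13 = 845
triangle coeff Δ(6,2,6) = 1/90090
Σ_t [0,2]: t=0:+1/69120 t=1:−1/14400 t=2:+1/69120 = -7/172800
(3j)²=14/715 [(6 2 6; 0 0 0)], sign=-1
Σ_t [0,2]: t=0:+1/69120 t=1:−1/30240 t=2:+1/322560 = -1/64512
(3j)²=10/1001 [(6 2 6; 2 0 -2)], sign=-1
⇒ 4πI² = 20/121
I = (+1)√(20/121/(4π)) = 0.11468784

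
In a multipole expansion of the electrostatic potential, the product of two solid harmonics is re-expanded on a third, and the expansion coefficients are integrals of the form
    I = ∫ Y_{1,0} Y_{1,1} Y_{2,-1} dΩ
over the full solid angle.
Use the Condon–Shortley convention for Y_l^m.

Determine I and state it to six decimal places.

-0.218510

Rules hold: Σm=0, L=4 even, 0≤2≤2.
N = 3·3·5 = 45
Δ = 0!·2!·2!/5! = 1/30
Racah Σ t=0..0: t=0:+1/1 = 1/1
⇒ 3j(1 1 2; 0 0 0)² = 2/15, sgn +1
Racah Σ t=0..0: t=0:+1/2 = 1/2
⇒ 3j(1 1 2; 0 1 -1)² = 1/10, sgn -1
4πI² = N·(3j₀)²·(3jₘ)² = 3/5
I = -1·√(0.6/4π) = -0.21850969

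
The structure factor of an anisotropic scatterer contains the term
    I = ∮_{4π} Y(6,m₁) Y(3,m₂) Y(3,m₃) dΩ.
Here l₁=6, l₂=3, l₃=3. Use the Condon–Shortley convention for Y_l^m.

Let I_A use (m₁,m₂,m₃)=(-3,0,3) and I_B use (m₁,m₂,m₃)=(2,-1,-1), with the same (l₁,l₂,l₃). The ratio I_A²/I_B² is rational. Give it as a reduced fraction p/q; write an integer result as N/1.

l's match ⇒ only the (l;m) 3-j factors differ between A and B.
A: triangle coeff Δ(6,3,3) = 1/12012; Σ_t [3,3]: t=3:−1/25920 = -1/25920; (3j)²=1/143 [(6 3 3; -3 0 3)], sign=-1
B: triangle coeff Δ(6,3,3) = 1/12012; Σ_t [2,2]: t=2:+1/2304 = 1/2304; (3j)²=5/143 [(6 3 3; 2 -1 -1)], sign=+1
I_A²/I_B² = (1/143)/(5/143) = 1/5

1/5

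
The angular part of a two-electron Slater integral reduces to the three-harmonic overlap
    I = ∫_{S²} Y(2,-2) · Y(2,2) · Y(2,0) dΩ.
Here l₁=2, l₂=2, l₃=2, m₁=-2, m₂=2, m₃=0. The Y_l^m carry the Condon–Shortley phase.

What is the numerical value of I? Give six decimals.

Checks pass: Σm=0; 6 even; l₃=2∈[0,4].
(2·2+1)(2·2+1)(2·2+1) = 125
Δ: 2! 2! 2! / 7! → 1/630
sum: t=0:+1/8 t=1:−1/1 t=2:+1/8 = -3/4
3j²(2 2 2; 0 0 0) = Δ·Π!·Σ² = 2/35  (sign -1)
sum: t=2:+1/8 = 1/8
3j²(2 2 2; -2 2 0) = Δ·Π!·Σ² = 2/35  (sign +1)
combine: 4πI² = 125·2/35·2/35 = 20/49
take √, sign -1: I = -0.18022375

-0.180224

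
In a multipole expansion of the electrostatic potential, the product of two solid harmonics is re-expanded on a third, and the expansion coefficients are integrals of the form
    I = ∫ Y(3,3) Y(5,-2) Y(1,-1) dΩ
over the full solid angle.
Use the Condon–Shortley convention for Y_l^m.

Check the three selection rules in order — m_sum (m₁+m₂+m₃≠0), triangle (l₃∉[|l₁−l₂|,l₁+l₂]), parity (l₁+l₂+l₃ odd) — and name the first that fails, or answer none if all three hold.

triangle

Σmᵢ = 0  ✓
l₃∈[|l₁−l₂|,l₁+l₂]=[2,8], have l₃=1  ✗
Σlᵢ = 9 ⇒ odd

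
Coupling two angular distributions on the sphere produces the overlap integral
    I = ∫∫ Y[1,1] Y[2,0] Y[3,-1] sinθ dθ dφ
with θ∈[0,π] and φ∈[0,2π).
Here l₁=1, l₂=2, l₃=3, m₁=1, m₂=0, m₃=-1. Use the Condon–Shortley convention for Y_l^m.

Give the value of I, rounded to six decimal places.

Checks pass: Σm=0; 6 even; l₃=3∈[1,3].
(2·1+1)(2·2+1)(2·3+1) = 105
Δ: 0! 2! 4! / 7! → 1/105
sum: t=0:+1/4 = 1/4
3j²(1 2 3; 0 0 0) = Δ·Π!·Σ² = 3/35  (sign -1)
sum: t=0:+1/8 = 1/8
3j²(1 2 3; 1 0 -1) = Δ·Π!·Σ² = 2/35  (sign +1)
combine: 4πI² = 105·3/35·2/35 = 18/35
take √, sign -1: I = -0.20230066

-0.202301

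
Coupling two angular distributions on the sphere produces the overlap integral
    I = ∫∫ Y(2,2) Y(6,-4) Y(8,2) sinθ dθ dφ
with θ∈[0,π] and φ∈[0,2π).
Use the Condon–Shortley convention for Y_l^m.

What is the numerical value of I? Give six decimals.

0.032867

Rules hold: Σm=0, L=16 even, 4≤8≤8.
N = 5·13·17 = 1105
Δ = 0!·4!·12!/17! = 1/30940
Racah Σ t=0..0: t=0:+1/2073600 = 1/2073600
⇒ 3j(2 6 8; 0 0 0)² = 28/1105, sgn +1
Racah Σ t=0..0: t=0:+1/174182400 = 1/174182400
⇒ 3j(2 6 8; 2 -4 2)² = 3/6188, sgn +1
4πI² = N·(3j₀)²·(3jₘ)² = 3/221
I = +1·√(0.0135747/4π) = 0.03286696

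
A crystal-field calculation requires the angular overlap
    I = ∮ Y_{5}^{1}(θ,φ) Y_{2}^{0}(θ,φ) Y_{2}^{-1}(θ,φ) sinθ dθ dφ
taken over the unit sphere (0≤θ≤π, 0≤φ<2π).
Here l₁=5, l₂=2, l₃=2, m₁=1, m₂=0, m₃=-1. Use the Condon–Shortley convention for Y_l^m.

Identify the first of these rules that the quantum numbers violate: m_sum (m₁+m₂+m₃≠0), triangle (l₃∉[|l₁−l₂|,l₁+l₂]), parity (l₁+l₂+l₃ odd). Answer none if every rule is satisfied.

m₁+m₂+m₃ = 1 + 0 − 1 = 0  ✓
triangle: |5−2|=3 ≤ l₃=2 ≤ 5+2=7  ✗
parity: l₁+l₂+l₃ = 9 is odd

triangle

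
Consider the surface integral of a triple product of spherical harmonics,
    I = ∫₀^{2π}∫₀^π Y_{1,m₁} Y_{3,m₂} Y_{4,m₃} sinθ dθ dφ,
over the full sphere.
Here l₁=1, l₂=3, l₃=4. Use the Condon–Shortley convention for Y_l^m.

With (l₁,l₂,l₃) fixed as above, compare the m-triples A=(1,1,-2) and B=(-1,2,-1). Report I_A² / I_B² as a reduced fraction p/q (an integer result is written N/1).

5/1

l's match ⇒ only the (l;m) 3-j factors differ between A and B.
A: triangle coeff Δ(1,3,4) = 1/252; Σ_t [0,0]: t=0:+1/96 = 1/96; (3j)²=5/84 [(1 3 4; 1 1 -2)], sign=+1
B: triangle coeff Δ(1,3,4) = 1/252; Σ_t [0,0]: t=0:+1/240 = 1/240; (3j)²=1/84 [(1 3 4; -1 2 -1)], sign=-1
I_A²/I_B² = (5/84)/(1/84) = 5/1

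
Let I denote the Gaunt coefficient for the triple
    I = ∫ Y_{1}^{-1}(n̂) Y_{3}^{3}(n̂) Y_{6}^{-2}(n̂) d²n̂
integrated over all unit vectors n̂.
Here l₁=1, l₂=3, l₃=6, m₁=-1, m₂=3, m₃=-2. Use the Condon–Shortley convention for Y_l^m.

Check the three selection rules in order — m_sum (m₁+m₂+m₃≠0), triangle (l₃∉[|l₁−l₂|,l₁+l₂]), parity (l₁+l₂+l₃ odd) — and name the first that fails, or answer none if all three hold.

azimuthal sum: -1 + 3 − 2 = 0  ✓
2 ≤ 6 ≤ 4 (triangle on l)  ✗
L = 1 + 3 + 6 = 10 (even)

triangle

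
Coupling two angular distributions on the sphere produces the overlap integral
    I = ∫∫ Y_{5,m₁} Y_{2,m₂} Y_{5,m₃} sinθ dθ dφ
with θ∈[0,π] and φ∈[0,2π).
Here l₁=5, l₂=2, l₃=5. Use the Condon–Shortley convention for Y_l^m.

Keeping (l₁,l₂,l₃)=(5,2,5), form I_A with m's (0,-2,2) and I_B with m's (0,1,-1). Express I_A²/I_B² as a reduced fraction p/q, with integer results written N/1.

28/1

Same 5,2,5: normalisation and zero-m 3j drop out of the ratio.
A: Δ: 2! 8! 2! / 13! → 1/38610; sum: t=0:+1/2880 = 1/2880; 3j²(5 2 5; 0 -2 2) = Δ·Π!·Σ² = 14/429  (sign -1)
B: Δ: 2! 8! 2! / 13! → 1/38610; sum: t=1:−1/1152 t=2:+1/1440 = -1/5760; 3j²(5 2 5; 0 1 -1) = Δ·Π!·Σ² = 1/858  (sign -1)
I_A²/I_B² = (14/429)/(1/858) = 28/1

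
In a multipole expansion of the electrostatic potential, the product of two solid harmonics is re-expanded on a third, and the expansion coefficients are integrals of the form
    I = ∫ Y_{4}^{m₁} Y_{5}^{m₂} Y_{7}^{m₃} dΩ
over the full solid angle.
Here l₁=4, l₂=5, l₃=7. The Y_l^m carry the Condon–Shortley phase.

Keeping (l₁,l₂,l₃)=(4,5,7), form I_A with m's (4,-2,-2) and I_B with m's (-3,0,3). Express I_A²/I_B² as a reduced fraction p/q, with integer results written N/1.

24/35

Shared (l₁,l₂,l₃)=(4,5,7): N and (l;000)² cancel in I_A²/I_B².
A: Δ = 2!·6!·8!/17! = 1/6126120; Racah Σ t=0..0: t=0:+1/1036800 = 1/1036800; ⇒ 3j(4 5 7; 4 -2 -2)² = 98/12155, sgn -1
B: Δ = 2!·6!·8!/17! = 1/6126120; Racah Σ t=1..2: t=1:−1/414720 t=2:+1/172800 = 7/2073600; ⇒ 3j(4 5 7; -3 0 3)² = 343/29172, sgn +1
I_A²/I_B² = (98/12155)/(343/29172) = 24/35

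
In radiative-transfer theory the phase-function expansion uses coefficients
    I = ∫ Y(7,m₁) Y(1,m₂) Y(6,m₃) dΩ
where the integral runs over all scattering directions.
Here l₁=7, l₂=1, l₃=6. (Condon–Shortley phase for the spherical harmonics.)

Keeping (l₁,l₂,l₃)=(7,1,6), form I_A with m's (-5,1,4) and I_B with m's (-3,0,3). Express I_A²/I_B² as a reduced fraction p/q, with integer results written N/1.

l's match ⇒ only the (l;m) 3-j factors differ between A and B.
A: triangle coeff Δ(7,1,6) = 1/1365; Σ_t [2,2]: t=2:+1/14515200 = 1/14515200; (3j)²=22/455 [(7 1 6; -5 1 4)], sign=+1
B: triangle coeff Δ(7,1,6) = 1/1365; Σ_t [1,1]: t=1:−1/2177280 = -1/2177280; (3j)²=8/273 [(7 1 6; -3 0 3)], sign=+1
I_A²/I_B² = (22/455)/(8/273) = 33/20

33/20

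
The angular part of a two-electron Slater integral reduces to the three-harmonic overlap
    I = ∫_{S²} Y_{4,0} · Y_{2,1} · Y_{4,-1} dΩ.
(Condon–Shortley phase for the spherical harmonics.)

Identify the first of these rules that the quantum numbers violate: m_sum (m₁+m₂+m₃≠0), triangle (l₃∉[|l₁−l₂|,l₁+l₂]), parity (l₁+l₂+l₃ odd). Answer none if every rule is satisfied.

m₁+m₂+m₃ = 0 + 1 − 1 = 0  ✓
triangle: |4−2|=2 ≤ l₃=4 ≤ 4+2=6  ✓
parity: l₁+l₂+l₃ = 10 is even  ✓

none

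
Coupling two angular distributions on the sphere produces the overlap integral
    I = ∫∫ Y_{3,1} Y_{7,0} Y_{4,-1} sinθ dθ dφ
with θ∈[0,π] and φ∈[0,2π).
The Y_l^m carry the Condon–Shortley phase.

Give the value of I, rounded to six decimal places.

0.182674

Checks pass: Σm=0; 14 even; l₃=4∈[4,10].
(2·3+1)(2·7+1)(2·4+1) = 945
Δ: 6! 0! 8! / 15! → 1/45045
sum: t=3:−1/20736 = -1/20736
3j²(3 7 4; 0 0 0) = Δ·Π!·Σ² = 35/1287  (sign -1)
sum: t=2:+1/34560 = 1/34560
3j²(3 7 4; 1 0 -1) = Δ·Π!·Σ² = 7/429  (sign -1)
combine: 4πI² = 945·35/1287·7/429 = 8575/20449
take √, sign +1: I = 0.18267373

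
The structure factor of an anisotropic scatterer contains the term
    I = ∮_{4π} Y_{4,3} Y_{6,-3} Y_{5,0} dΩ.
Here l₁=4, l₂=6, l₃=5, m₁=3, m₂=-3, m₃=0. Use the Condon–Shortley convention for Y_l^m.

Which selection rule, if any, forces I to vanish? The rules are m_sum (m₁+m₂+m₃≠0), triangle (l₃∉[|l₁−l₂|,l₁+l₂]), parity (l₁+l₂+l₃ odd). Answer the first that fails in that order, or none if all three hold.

parity

Σmᵢ = 0  ✓
l₃∈[|l₁−l₂|,l₁+l₂]=[2,10], have l₃=5  ✓
Σlᵢ = 15 ⇒ odd  ✗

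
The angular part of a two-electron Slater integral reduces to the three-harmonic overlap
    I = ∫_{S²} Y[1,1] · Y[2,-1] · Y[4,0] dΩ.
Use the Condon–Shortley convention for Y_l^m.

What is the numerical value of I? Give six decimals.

|1−2|≤4≤1+2 violated ⇒ I = 0

0.000000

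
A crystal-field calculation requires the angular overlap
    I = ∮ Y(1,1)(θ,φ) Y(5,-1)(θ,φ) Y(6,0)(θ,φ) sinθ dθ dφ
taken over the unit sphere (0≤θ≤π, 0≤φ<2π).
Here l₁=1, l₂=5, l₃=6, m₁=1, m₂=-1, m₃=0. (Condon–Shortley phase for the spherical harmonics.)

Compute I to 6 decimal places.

0.158246

Checks pass: Σm=0; 12 even; l₃=6∈[4,6].
(2·1+1)(2·5+1)(2·6+1) = 429
Δ: 0! 2! 10! / 13! → 1/858
sum: t=0:+1/14400 = 1/14400
3j²(1 5 6; 0 0 0) = Δ·Π!·Σ² = 6/143  (sign +1)
sum: t=0:+1/34560 = 1/34560
3j²(1 5 6; 1 -1 0) = Δ·Π!·Σ² = 5/286  (sign +1)
combine: 4πI² = 429·6/143·5/286 = 45/143
take √, sign +1: I = 0.15824621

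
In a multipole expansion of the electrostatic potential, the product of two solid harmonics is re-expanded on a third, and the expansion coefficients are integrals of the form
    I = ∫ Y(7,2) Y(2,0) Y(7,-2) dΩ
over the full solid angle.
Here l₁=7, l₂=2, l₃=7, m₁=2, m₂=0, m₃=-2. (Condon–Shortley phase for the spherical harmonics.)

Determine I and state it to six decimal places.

0.125586

m-sum 0 ✓  L=16 even ✓  5≤7≤9 ✓
Π(2lᵢ+1) = 15×5×15 = 1125
triangle coeff Δ(7,2,7) = 1/185640
Σ_t [0,2]: t=0:+1/2419200 t=1:−1/518400 t=2:+1/2419200 = -1/907200
(3j)²=56/3315 [(7 2 7; 0 0 0)], sign=+1
Σ_t [0,2]: t=0:+1/2419200 t=1:−1/967680 t=2:+1/8709120 = -11/21772800
(3j)²=242/23205 [(7 2 7; 2 0 -2)], sign=+1
⇒ 4πI² = 9680/48841
I = (+1)√(9680/48841/(4π)) = 0.12558578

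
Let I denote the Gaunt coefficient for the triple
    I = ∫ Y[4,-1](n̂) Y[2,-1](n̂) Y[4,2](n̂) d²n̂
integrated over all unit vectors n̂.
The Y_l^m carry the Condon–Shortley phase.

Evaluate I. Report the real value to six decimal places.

0.127700

Checks pass: Σm=0; 10 even; l₃=4∈[2,6].
(2·4+1)(2·2+1)(2·4+1) = 405
Δ: 2! 6! 2! / 11! → 1/13860
sum: t=0:+1/192 t=1:−1/36 t=2:+1/192 = -5/288
3j²(4 2 4; 0 0 0) = Δ·Π!·Σ² = 20/693  (sign -1)
sum: t=0:+1/240 t=1:−1/96 = -1/160
3j²(4 2 4; -1 -1 2) = Δ·Π!·Σ² = 27/1540  (sign -1)
combine: 4πI² = 405·20/693·27/1540 = 1215/5929
take √, sign +1: I = 0.12770047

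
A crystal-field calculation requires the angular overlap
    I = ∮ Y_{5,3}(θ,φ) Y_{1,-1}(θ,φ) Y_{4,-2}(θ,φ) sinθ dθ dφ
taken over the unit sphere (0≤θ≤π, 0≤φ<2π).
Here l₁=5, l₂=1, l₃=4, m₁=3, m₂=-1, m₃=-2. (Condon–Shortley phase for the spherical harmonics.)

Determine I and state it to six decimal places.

-0.259847

Rules hold: Σm=0, L=10 even, 4≤4≤6.
N = 11·3·9 = 297
Δ = 2!·8!·0!/11! = 1/495
Racah Σ t=1..1: t=1:−1/576 = -1/576
⇒ 3j(5 1 4; 0 0 0)² = 5/99, sgn -1
Racah Σ t=0..0: t=0:+1/2880 = 1/2880
⇒ 3j(5 1 4; 3 -1 -2)² = 28/495, sgn +1
4πI² = N·(3j₀)²·(3jₘ)² = 28/33
I = -1·√(0.848485/4π) = -0.25984664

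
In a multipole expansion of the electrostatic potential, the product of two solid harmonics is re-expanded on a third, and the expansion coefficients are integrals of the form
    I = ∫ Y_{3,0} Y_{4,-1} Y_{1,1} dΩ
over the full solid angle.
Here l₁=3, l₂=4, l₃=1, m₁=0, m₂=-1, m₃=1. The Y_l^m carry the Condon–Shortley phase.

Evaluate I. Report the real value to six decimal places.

m-sum 0 ✓  L=8 even ✓  1≤1≤7 ✓
Π(2lᵢ+1) = 7×9×3 = 189
triangle coeff Δ(3,4,1) = 1/252
Σ_t [3,3]: t=3:−1/36 = -1/36
(3j)²=4/63 [(3 4 1; 0 0 0)], sign=+1
Σ_t [3,3]: t=3:−1/72 = -1/72
(3j)²=5/126 [(3 4 1; 0 -1 1)], sign=-1
⇒ 4πI² = 10/21
I = (-1)√(10/21/(4π)) = -0.19466390

-0.194664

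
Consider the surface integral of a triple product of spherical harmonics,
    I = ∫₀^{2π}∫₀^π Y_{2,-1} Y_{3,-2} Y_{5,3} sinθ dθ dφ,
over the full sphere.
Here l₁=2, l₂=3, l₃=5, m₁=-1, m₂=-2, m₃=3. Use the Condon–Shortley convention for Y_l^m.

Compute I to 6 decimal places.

m-sum 0 ✓  L=10 even ✓  1≤5≤5 ✓
Π(2lᵢ+1) = 5×7×11 = 385
triangle coeff Δ(2,3,5) = 1/2310
Σ_t [0,0]: t=0:+1/144 = 1/144
(3j)²=10/231 [(2 3 5; 0 0 0)], sign=-1
Σ_t [0,0]: t=0:+1/720 = 1/720
(3j)²=8/165 [(2 3 5; -1 -2 3)], sign=+1
⇒ 4πI² = 80/99
I = (-1)√(80/99/(4π)) = -0.25358436

-0.253584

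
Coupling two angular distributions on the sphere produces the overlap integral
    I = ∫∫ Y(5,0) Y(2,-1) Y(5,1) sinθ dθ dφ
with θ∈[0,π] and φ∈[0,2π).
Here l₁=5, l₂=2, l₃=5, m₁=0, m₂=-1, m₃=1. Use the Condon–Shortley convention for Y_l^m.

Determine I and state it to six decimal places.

-0.036166

Rules hold: Σm=0, L=12 even, 3≤5≤7.
N = 11·5·11 = 605
Δ = 2!·8!·2!/13! = 1/38610
Racah Σ t=0..2: t=0:+1/2880 t=1:−1/576 t=2:+1/2880 = -1/960
⇒ 3j(5 2 5; 0 0 0)² = 10/429, sgn +1
Racah Σ t=0..1: t=0:+1/1440 t=1:−1/1152 = -1/5760
⇒ 3j(5 2 5; 0 -1 1)² = 1/858, sgn -1
4πI² = N·(3j₀)²·(3jₘ)² = 25/1521
I = -1·√(0.0164366/4π) = -0.03616600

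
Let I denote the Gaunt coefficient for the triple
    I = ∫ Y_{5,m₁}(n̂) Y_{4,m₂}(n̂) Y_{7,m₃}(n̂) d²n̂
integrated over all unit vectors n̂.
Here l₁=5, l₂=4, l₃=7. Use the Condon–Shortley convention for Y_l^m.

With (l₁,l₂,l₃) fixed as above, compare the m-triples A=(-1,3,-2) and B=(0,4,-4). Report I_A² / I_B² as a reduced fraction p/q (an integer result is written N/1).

33/40

l's match ⇒ only the (l;m) 3-j factors differ between A and B.
A: triangle coeff Δ(5,4,7) = 1/6126120; Σ_t [1,2]: t=1:−1/518400 t=2:+1/138240 = 11/2073600; (3j)²=77/4420 [(5 4 7; -1 3 -2)], sign=-1
B: triangle coeff Δ(5,4,7) = 1/6126120; Σ_t [2,2]: t=2:+1/1036800 = 1/1036800; (3j)²=14/663 [(5 4 7; 0 4 -4)], sign=-1
I_A²/I_B² = (77/4420)/(14/663) = 33/40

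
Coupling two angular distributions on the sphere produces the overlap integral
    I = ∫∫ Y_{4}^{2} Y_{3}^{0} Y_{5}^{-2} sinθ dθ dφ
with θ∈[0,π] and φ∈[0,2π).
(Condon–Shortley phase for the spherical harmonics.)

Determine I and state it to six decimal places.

m-sum 0 ✓  L=12 even ✓  1≤5≤7 ✓
Π(2lᵢ+1) = 9×7×11 = 693
triangle coeff Δ(4,3,5) = 1/180180
Σ_t [0,2]: t=0:+1/576 t=1:−1/144 t=2:+1/576 = -1/288
(3j)²=20/1001 [(4 3 5; 0 0 0)], sign=+1
Σ_t [0,2]: t=0:+1/576 t=1:−1/480 t=2:+1/8640 = -1/4320
(3j)²=1/2145 [(4 3 5; 2 0 -2)], sign=+1
⇒ 4πI² = 12/1859
I = (+1)√(12/1859/(4π)) = 0.02266449

0.022664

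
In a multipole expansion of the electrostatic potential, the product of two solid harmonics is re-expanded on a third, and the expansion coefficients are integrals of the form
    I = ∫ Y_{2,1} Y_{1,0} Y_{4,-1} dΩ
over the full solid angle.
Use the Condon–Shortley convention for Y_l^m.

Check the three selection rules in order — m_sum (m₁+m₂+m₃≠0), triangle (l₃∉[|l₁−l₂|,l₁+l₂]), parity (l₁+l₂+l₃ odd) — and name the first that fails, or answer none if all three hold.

triangle

azimuthal sum: 1 + 0 − 1 = 0  ✓
1 ≤ 4 ≤ 3 (triangle on l)  ✗
L = 2 + 1 + 4 = 7 (odd)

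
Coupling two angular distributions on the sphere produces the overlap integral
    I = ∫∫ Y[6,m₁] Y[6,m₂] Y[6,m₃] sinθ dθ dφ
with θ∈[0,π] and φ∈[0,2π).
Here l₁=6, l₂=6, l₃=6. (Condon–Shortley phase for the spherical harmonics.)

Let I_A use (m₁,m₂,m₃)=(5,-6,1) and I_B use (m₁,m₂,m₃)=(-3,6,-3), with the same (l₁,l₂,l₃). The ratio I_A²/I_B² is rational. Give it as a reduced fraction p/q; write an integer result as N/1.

11/24

Same 6,6,6: normalisation and zero-m 3j drop out of the ratio.
A: Δ: 6! 6! 6! / 19! → 1/325909584; sum: t=0:+1/62208000 = 1/62208000; 3j²(6 6 6; 5 -6 1) = Δ·Π!·Σ² = 77/8398  (sign -1)
B: Δ: 6! 6! 6! / 19! → 1/325909584; sum: t=6:+1/18662400 = 1/18662400; 3j²(6 6 6; -3 6 -3) = Δ·Π!·Σ² = 84/4199  (sign -1)
I_A²/I_B² = (77/8398)/(84/4199) = 11/24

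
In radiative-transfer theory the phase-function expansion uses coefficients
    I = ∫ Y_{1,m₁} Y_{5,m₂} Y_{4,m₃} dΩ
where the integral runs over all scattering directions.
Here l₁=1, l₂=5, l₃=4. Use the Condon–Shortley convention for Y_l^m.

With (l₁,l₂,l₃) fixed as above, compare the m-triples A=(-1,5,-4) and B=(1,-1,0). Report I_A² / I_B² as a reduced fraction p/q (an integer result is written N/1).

l's match ⇒ only the (l;m) 3-j factors differ between A and B.
A: triangle coeff Δ(1,5,4) = 1/495; Σ_t [2,2]: t=2:+1/80640 = 1/80640; (3j)²=1/11 [(1 5 4; -1 5 -4)], sign=+1
B: triangle coeff Δ(1,5,4) = 1/495; Σ_t [0,0]: t=0:+1/1152 = 1/1152; (3j)²=1/33 [(1 5 4; 1 -1 0)], sign=+1
I_A²/I_B² = (1/11)/(1/33) = 3/1

3/1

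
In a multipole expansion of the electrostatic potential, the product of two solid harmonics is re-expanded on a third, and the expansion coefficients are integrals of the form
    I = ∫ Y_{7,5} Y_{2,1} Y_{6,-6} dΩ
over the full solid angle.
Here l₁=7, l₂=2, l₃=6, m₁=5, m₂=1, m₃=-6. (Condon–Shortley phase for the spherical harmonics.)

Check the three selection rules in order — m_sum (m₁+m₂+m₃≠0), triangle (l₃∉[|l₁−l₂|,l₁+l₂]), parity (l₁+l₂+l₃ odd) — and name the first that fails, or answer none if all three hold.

parity

Σmᵢ = 0  ✓
l₃∈[|l₁−l₂|,l₁+l₂]=[5,9], have l₃=6  ✓
Σlᵢ = 15 ⇒ odd  ✗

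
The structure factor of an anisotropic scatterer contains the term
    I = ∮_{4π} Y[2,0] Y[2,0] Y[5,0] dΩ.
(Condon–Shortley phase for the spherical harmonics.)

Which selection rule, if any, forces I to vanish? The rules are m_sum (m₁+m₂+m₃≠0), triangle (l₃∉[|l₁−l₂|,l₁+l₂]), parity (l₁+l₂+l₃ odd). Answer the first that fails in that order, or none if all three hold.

triangle

azimuthal sum: 0 + 0 + 0 = 0  ✓
0 ≤ 5 ≤ 4 (triangle on l)  ✗
L = 2 + 2 + 5 = 9 (odd)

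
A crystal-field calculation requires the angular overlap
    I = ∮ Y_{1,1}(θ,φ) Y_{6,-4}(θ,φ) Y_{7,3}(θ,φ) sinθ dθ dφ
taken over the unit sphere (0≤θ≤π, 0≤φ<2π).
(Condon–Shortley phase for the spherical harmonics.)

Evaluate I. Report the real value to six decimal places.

m-sum 0 ✓  L=14 even ✓  5≤7≤7 ✓
Π(2lᵢ+1) = 3×13×15 = 585
triangle coeff Δ(1,6,7) = 1/1365
Σ_t [0,0]: t=0:+1/518400 = 1/518400
(3j)²=7/195 [(1 6 7; 0 0 0)], sign=-1
Σ_t [0,0]: t=0:+1/14515200 = 1/14515200
(3j)²=2/455 [(1 6 7; 1 -4 3)], sign=+1
⇒ 4πI² = 6/65
I = (-1)√(6/65/(4π)) = -0.08570655

-0.085707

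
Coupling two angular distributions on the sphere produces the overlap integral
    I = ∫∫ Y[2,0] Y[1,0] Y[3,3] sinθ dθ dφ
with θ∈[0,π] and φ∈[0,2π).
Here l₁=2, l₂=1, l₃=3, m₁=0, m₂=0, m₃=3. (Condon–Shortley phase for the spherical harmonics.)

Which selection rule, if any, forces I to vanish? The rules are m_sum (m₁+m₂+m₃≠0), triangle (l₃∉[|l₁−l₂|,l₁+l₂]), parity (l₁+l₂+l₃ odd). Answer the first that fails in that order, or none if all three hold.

azimuthal sum: 0 + 0 + 3 = 3  ✗
1 ≤ 3 ≤ 3 (triangle on l)
L = 2 + 1 + 3 = 6 (even)

m_sum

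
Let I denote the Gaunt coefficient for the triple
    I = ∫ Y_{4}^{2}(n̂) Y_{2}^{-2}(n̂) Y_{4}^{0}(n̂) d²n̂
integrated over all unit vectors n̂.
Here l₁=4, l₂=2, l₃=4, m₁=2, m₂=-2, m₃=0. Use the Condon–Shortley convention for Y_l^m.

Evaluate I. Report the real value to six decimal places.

-0.190365

m-sum 0 ✓  L=10 even ✓  2≤4≤6 ✓
Π(2lᵢ+1) = 9×5×9 = 405
triangle coeff Δ(4,2,4) = 1/13860
Σ_t [0,2]: t=0:+1/192 t=1:−1/36 t=2:+1/192 = -5/288
(3j)²=20/693 [(4 2 4; 0 0 0)], sign=-1
Σ_t [0,0]: t=0:+1/192 = 1/192
(3j)²=3/77 [(4 2 4; 2 -2 0)], sign=+1
⇒ 4πI² = 2700/5929
I = (-1)√(2700/5929/(4π)) = -0.19036462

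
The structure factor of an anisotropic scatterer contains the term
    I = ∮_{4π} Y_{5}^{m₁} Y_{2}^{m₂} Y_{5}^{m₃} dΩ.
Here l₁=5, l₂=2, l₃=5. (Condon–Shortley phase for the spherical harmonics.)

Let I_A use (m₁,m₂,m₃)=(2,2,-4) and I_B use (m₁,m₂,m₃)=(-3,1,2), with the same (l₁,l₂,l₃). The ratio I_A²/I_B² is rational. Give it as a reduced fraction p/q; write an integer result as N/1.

18/25

Shared (l₁,l₂,l₃)=(5,2,5): N and (l;000)² cancel in I_A²/I_B².
A: Δ = 2!·8!·2!/13! = 1/38610; Racah Σ t=2..2: t=2:+1/20160 = 1/20160; ⇒ 3j(5 2 5; 2 2 -4)² = 12/715, sgn -1
B: Δ = 2!·8!·2!/13! = 1/38610; Racah Σ t=1..2: t=1:−1/10080 t=2:+1/2880 = 1/4032; ⇒ 3j(5 2 5; -3 1 2)² = 10/429, sgn -1
I_A²/I_B² = (12/715)/(10/429) = 18/25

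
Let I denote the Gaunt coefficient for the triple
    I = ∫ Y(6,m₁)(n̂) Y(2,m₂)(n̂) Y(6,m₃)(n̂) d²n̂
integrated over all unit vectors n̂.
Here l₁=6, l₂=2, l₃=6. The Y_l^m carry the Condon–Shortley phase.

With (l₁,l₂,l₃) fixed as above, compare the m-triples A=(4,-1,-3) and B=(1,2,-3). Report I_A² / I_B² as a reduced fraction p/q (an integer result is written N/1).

l's match ⇒ only the (l;m) 3-j factors differ between A and B.
A: triangle coeff Δ(6,2,6) = 1/90090; Σ_t [0,1]: t=0:+1/161280 t=1:−1/725760 = 1/207360; (3j)²=7/286 [(6 2 6; 4 -1 -3)], sign=-1
B: triangle coeff Δ(6,2,6) = 1/90090; Σ_t [2,2]: t=2:+1/120960 = 1/120960; (3j)²=24/1001 [(6 2 6; 1 2 -3)], sign=-1
I_A²/I_B² = (7/286)/(24/1001) = 49/48

49/48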